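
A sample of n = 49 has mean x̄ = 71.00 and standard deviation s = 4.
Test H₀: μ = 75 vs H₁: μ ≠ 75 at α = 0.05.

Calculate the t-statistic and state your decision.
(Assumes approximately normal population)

Answer: t = -7.0004, reject H₀

Derivation:
df = n - 1 = 48
SE = s/√n = 4/√49 = 0.5714
t = (x̄ - μ₀)/SE = (71.00 - 75)/0.5714 = -7.0004
Critical value: t_{0.025,48} = ±2.011
p-value < 0.0001
Decision: reject H₀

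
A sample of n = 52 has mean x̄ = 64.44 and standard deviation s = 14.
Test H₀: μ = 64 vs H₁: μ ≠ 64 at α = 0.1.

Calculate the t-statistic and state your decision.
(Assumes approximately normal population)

Answer: t = 0.2266, fail to reject H₀

Derivation:
df = n - 1 = 51
SE = s/√n = 14/√52 = 1.9415
t = (x̄ - μ₀)/SE = (64.44 - 64)/1.9415 = 0.2266
Critical value: t_{0.05,51} = ±1.675
p-value ≈ 0.8216
Decision: fail to reject H₀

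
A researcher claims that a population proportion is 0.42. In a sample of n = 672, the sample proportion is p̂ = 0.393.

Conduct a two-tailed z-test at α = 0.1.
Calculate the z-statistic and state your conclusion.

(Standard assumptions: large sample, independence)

H₀: p = 0.42, H₁: p ≠ 0.42
Standard error: SE = √(p₀(1-p₀)/n) = √(0.42×0.58/672) = 0.019039
z-statistic: z = (p̂ - p₀)/SE = (0.393 - 0.42)/0.019039 = -1.4181
Critical value: z_0.05 = ±1.645
p-value = 0.1562
Decision: fail to reject H₀ at α = 0.1

Answer: z = -1.4181, fail to reject H₀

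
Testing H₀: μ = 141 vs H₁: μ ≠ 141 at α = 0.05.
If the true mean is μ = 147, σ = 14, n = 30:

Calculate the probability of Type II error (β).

SE = σ/√n = 14/√30 = 2.5560
Critical values: μ₀ ± z_0.025×SE = 141 ± 1.960×2.5560
Acceptance region: (135.9902, 146.0098)
Under H₁ (μ = 147): z_high = (146.0098 - 147)/2.5560 = -0.3874, z_low = (135.9902 - 147)/2.5560 = -4.3074
β = P(not reject | H₁) = Φ(-0.3874) - Φ(-4.3074) ≈ 0.3492

Answer: β ≈ 0.3492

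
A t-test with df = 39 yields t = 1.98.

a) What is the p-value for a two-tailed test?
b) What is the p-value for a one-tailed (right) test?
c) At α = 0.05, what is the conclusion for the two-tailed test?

Using t-distribution with df = 39:
a) Two-tailed: p = 2×P(T > 1.98) = 0.0548
b) One-tailed: p = P(T > 1.98) = 0.0274
c) 0.0548 ≥ 0.05, fail to reject H₀

Answer: a) 0.0548, b) 0.0274, c) fail to reject H₀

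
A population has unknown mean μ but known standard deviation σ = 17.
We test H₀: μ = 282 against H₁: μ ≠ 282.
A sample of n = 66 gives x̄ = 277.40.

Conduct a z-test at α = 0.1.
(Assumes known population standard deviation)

Answer: z = -2.1982, reject H₀

Derivation:
Standard error: SE = σ/√n = 17/√66 = 2.0926
z-statistic: z = (x̄ - μ₀)/SE = (277.40 - 282)/2.0926 = -2.1982
Critical value: ±1.645
p-value = 0.0279
Decision: reject H₀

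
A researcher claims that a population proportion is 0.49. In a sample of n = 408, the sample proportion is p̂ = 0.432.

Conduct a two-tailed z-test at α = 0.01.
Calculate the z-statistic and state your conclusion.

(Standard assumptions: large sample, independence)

H₀: p = 0.49, H₁: p ≠ 0.49
Standard error: SE = √(p₀(1-p₀)/n) = √(0.49×0.51/408) = 0.024749
z-statistic: z = (p̂ - p₀)/SE = (0.432 - 0.49)/0.024749 = -2.3435
Critical value: z_0.005 = ±2.576
p-value = 0.0191
Decision: fail to reject H₀ at α = 0.01

Answer: z = -2.3435, fail to reject H₀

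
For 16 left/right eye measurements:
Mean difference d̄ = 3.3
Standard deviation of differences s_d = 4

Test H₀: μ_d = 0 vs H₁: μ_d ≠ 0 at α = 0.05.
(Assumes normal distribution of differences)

Answer: t = 3.3000, reject H₀

Derivation:
df = n - 1 = 15
SE = s_d/√n = 4/√16 = 1.0000
t = d̄/SE = 3.3/1.0000 = 3.3000
Critical value: t_{0.025,15} = ±2.131
p-value ≈ 0.0049
Decision: reject H₀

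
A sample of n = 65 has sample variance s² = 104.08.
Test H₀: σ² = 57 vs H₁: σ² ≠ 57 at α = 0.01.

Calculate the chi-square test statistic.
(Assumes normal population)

Answer: χ² = 116.8618, reject H₀

Derivation:
df = n - 1 = 64
χ² = (n-1)s²/σ₀² = 64×104.08/57 = 116.8618
Critical values: χ²_{0.995,64} = 38.610, χ²_{0.005,64} = 96.878
Rejection region: χ² < 38.610 or χ² > 96.878
Decision: reject H₀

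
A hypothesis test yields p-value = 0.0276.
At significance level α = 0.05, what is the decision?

Compare p-value to α:
0.0276 < 0.05
Decision: reject H₀

Answer: reject H₀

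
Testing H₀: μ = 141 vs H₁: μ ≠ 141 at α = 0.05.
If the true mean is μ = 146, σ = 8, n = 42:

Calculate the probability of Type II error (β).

SE = σ/√n = 8/√42 = 1.2344
Critical values: μ₀ ± z_0.025×SE = 141 ± 1.960×1.2344
Acceptance region: (138.5806, 143.4194)
Under H₁ (μ = 146): z_high = (143.4194 - 146)/1.2344 = -2.0906, z_low = (138.5806 - 146)/1.2344 = -6.0105
β = P(not reject | H₁) = Φ(-2.0906) - Φ(-6.0105) ≈ 0.0183

Answer: β ≈ 0.0183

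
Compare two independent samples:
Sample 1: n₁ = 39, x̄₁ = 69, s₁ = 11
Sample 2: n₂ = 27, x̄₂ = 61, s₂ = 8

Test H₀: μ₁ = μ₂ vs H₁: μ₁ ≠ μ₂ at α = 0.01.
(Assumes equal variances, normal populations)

Answer: t = 3.2305, reject H₀

Derivation:
Pooled variance: s²_p = [38×11² + 26×8²]/(64) = 97.8438
s_p = 9.8916
SE = s_p×√(1/n₁ + 1/n₂) = 9.8916×√(1/39 + 1/27) = 2.4764
t = (x̄₁ - x̄₂)/SE = (69 - 61)/2.4764 = 3.2305
df = 64, t-critical = ±2.655
Decision: reject H₀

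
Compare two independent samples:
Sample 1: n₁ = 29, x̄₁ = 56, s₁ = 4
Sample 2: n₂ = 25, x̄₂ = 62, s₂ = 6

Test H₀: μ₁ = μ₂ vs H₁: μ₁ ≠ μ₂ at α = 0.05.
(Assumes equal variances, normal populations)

Pooled variance: s²_p = [28×4² + 24×6²]/(52) = 25.2308
s_p = 5.0230
SE = s_p×√(1/n₁ + 1/n₂) = 5.0230×√(1/29 + 1/25) = 1.3709
t = (x̄₁ - x̄₂)/SE = (56 - 62)/1.3709 = -4.3767
df = 52, t-critical = ±2.007
Decision: reject H₀

Answer: t = -4.3767, reject H₀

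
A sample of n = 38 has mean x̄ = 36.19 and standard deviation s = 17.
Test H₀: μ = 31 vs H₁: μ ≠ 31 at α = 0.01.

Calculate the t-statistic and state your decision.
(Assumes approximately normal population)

Answer: t = 1.8819, fail to reject H₀

Derivation:
df = n - 1 = 37
SE = s/√n = 17/√38 = 2.7578
t = (x̄ - μ₀)/SE = (36.19 - 31)/2.7578 = 1.8819
Critical value: t_{0.005,37} = ±2.715
p-value ≈ 0.0677
Decision: fail to reject H₀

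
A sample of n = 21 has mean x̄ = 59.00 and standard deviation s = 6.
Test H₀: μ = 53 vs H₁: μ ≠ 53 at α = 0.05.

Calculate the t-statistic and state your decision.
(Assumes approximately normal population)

Answer: t = 4.5826, reject H₀

Derivation:
df = n - 1 = 20
SE = s/√n = 6/√21 = 1.3093
t = (x̄ - μ₀)/SE = (59.00 - 53)/1.3093 = 4.5826
Critical value: t_{0.025,20} = ±2.086
p-value ≈ 0.0002
Decision: reject H₀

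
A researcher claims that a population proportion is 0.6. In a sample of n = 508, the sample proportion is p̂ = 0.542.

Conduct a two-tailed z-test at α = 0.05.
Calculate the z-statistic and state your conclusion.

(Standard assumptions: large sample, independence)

Answer: z = -2.6684, reject H₀

Derivation:
H₀: p = 0.6, H₁: p ≠ 0.6
Standard error: SE = √(p₀(1-p₀)/n) = √(0.6×0.4/508) = 0.021736
z-statistic: z = (p̂ - p₀)/SE = (0.542 - 0.6)/0.021736 = -2.6684
Critical value: z_0.025 = ±1.960
p-value = 0.0076
Decision: reject H₀ at α = 0.05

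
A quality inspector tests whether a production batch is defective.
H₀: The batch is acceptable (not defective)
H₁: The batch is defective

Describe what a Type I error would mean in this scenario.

Answer: Rejecting an acceptable batch

Derivation:
Type I error (α): Rejecting H₀ when H₀ is true
Type II error (β): Failing to reject H₀ when H₁ is true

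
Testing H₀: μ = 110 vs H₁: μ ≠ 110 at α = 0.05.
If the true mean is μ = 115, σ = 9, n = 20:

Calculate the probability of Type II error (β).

SE = σ/√n = 9/√20 = 2.0125
Critical values: μ₀ ± z_0.025×SE = 110 ± 1.960×2.0125
Acceptance region: (106.0555, 113.9445)
Under H₁ (μ = 115): z_high = (113.9445 - 115)/2.0125 = -0.5245, z_low = (106.0555 - 115)/2.0125 = -4.4445
β = P(not reject | H₁) = Φ(-0.5245) - Φ(-4.4445) ≈ 0.3000

Answer: β ≈ 0.3000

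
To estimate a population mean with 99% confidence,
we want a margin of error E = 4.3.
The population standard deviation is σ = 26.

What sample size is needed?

Answer: n = 243

Derivation:
z_0.005 = 2.576
n = (z×σ/E)² = (2.576×26/4.3)²
n = 242.6060
Round up: n = 243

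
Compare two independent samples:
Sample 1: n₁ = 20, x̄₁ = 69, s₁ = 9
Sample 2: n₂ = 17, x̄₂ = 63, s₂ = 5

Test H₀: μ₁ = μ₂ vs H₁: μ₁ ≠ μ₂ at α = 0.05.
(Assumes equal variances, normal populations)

Pooled variance: s²_p = [19×9² + 16×5²]/(35) = 55.4000
s_p = 7.4431
SE = s_p×√(1/n₁ + 1/n₂) = 7.4431×√(1/20 + 1/17) = 2.4554
t = (x̄₁ - x̄₂)/SE = (69 - 63)/2.4554 = 2.4436
df = 35, t-critical = ±2.030
Decision: reject H₀

Answer: t = 2.4436, reject H₀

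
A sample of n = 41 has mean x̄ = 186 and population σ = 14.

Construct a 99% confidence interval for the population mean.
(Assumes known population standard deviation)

Answer: (180.3678, 191.6322)

Derivation:
Confidence level: 99%, α = 0.01
z_0.005 = 2.576
SE = σ/√n = 14/√41 = 2.1864
Margin of error = 2.576 × 2.1864 = 5.6322
CI: x̄ ± margin = 186 ± 5.6322
CI: (180.3678, 191.6322)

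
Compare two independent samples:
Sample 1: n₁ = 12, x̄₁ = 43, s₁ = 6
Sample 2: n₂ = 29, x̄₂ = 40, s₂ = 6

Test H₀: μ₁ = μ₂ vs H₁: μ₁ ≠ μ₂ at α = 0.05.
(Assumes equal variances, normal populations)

Answer: t = 1.4567, fail to reject H₀

Derivation:
Pooled variance: s²_p = [11×6² + 28×6²]/(39) = 36.0000
s_p = 6.0000
SE = s_p×√(1/n₁ + 1/n₂) = 6.0000×√(1/12 + 1/29) = 2.0595
t = (x̄₁ - x̄₂)/SE = (43 - 40)/2.0595 = 1.4567
df = 39, t-critical = ±2.023
Decision: fail to reject H₀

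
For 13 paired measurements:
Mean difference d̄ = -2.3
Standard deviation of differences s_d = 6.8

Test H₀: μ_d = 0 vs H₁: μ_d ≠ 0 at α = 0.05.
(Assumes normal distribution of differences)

df = n - 1 = 12
SE = s_d/√n = 6.8/√13 = 1.8860
t = d̄/SE = -2.3/1.8860 = -1.2195
Critical value: t_{0.025,12} = ±2.179
p-value ≈ 0.2461
Decision: fail to reject H₀

Answer: t = -1.2195, fail to reject H₀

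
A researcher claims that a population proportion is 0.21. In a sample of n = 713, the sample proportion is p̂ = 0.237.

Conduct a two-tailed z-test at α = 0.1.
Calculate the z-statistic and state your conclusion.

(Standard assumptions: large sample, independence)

H₀: p = 0.21, H₁: p ≠ 0.21
Standard error: SE = √(p₀(1-p₀)/n) = √(0.21×0.79/713) = 0.015254
z-statistic: z = (p̂ - p₀)/SE = (0.237 - 0.21)/0.015254 = 1.7700
Critical value: z_0.05 = ±1.645
p-value = 0.0767
Decision: reject H₀ at α = 0.1

Answer: z = 1.7700, reject H₀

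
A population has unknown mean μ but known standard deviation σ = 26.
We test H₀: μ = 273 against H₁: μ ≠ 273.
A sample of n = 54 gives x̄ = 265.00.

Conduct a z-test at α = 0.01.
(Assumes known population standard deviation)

Answer: z = -2.2610, fail to reject H₀

Derivation:
Standard error: SE = σ/√n = 26/√54 = 3.5382
z-statistic: z = (x̄ - μ₀)/SE = (265.00 - 273)/3.5382 = -2.2610
Critical value: ±2.576
p-value = 0.0238
Decision: fail to reject H₀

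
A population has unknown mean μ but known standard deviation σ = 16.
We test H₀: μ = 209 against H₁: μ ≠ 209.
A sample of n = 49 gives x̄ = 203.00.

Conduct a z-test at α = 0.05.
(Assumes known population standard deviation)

Standard error: SE = σ/√n = 16/√49 = 2.2857
z-statistic: z = (x̄ - μ₀)/SE = (203.00 - 209)/2.2857 = -2.6250
Critical value: ±1.960
p-value = 0.0087
Decision: reject H₀

Answer: z = -2.6250, reject H₀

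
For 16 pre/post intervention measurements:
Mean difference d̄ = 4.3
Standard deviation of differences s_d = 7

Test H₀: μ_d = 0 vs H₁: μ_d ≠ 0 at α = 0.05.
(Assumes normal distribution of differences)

df = n - 1 = 15
SE = s_d/√n = 7/√16 = 1.7500
t = d̄/SE = 4.3/1.7500 = 2.4571
Critical value: t_{0.025,15} = ±2.131
p-value ≈ 0.0267
Decision: reject H₀

Answer: t = 2.4571, reject H₀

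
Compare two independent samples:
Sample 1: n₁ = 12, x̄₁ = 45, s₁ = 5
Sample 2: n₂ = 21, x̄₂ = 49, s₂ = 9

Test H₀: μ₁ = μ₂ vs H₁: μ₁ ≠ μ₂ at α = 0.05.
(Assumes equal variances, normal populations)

Pooled variance: s²_p = [11×5² + 20×9²]/(31) = 61.1290
s_p = 7.8185
SE = s_p×√(1/n₁ + 1/n₂) = 7.8185×√(1/12 + 1/21) = 2.8293
t = (x̄₁ - x̄₂)/SE = (45 - 49)/2.8293 = -1.4138
df = 31, t-critical = ±2.040
Decision: fail to reject H₀

Answer: t = -1.4138, fail to reject H₀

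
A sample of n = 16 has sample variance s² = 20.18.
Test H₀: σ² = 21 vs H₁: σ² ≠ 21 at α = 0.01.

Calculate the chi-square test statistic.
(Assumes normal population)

df = n - 1 = 15
χ² = (n-1)s²/σ₀² = 15×20.18/21 = 14.4143
Critical values: χ²_{0.995,15} = 4.601, χ²_{0.005,15} = 32.801
Rejection region: χ² < 4.601 or χ² > 32.801
Decision: fail to reject H₀

Answer: χ² = 14.4143, fail to reject H₀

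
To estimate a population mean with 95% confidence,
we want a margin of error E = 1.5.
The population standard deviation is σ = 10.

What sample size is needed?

Answer: n = 171

Derivation:
z_0.025 = 1.960
n = (z×σ/E)² = (1.960×10/1.5)²
n = 170.7378
Round up: n = 171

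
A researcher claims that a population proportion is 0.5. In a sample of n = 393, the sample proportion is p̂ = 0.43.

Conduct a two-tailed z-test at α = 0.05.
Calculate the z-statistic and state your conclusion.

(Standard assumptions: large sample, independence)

Answer: z = -2.7754, reject H₀

Derivation:
H₀: p = 0.5, H₁: p ≠ 0.5
Standard error: SE = √(p₀(1-p₀)/n) = √(0.5×0.5/393) = 0.025222
z-statistic: z = (p̂ - p₀)/SE = (0.43 - 0.5)/0.025222 = -2.7754
Critical value: z_0.025 = ±1.960
p-value = 0.0055
Decision: reject H₀ at α = 0.05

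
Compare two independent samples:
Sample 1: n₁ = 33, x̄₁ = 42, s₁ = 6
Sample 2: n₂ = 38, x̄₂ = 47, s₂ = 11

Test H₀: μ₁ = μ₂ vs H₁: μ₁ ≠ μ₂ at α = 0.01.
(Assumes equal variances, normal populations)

Answer: t = -2.3264, fail to reject H₀

Derivation:
Pooled variance: s²_p = [32×6² + 37×11²]/(69) = 81.5797
s_p = 9.0321
SE = s_p×√(1/n₁ + 1/n₂) = 9.0321×√(1/33 + 1/38) = 2.1492
t = (x̄₁ - x̄₂)/SE = (42 - 47)/2.1492 = -2.3264
df = 69, t-critical = ±2.649
Decision: fail to reject H₀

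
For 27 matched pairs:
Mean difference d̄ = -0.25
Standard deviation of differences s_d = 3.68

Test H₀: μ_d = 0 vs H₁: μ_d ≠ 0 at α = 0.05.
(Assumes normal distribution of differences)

Answer: t = -0.3530, fail to reject H₀

Derivation:
df = n - 1 = 26
SE = s_d/√n = 3.68/√27 = 0.7082
t = d̄/SE = -0.25/0.7082 = -0.3530
Critical value: t_{0.025,26} = ±2.056
p-value ≈ 0.7269
Decision: fail to reject H₀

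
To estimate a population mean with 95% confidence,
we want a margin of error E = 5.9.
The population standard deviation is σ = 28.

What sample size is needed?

z_0.025 = 1.960
n = (z×σ/E)² = (1.960×28/5.9)²
n = 86.5215
Round up: n = 87

Answer: n = 87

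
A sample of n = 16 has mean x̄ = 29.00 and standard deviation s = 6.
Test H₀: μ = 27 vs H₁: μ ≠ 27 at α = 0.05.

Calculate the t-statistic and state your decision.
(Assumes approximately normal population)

df = n - 1 = 15
SE = s/√n = 6/√16 = 1.5000
t = (x̄ - μ₀)/SE = (29.00 - 27)/1.5000 = 1.3333
Critical value: t_{0.025,15} = ±2.131
p-value ≈ 0.2023
Decision: fail to reject H₀

Answer: t = 1.3333, fail to reject H₀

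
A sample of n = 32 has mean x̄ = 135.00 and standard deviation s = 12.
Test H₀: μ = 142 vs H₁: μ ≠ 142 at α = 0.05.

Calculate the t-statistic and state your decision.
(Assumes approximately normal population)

Answer: t = -3.2999, reject H₀

Derivation:
df = n - 1 = 31
SE = s/√n = 12/√32 = 2.1213
t = (x̄ - μ₀)/SE = (135.00 - 142)/2.1213 = -3.2999
Critical value: t_{0.025,31} = ±2.040
p-value ≈ 0.0024
Decision: reject H₀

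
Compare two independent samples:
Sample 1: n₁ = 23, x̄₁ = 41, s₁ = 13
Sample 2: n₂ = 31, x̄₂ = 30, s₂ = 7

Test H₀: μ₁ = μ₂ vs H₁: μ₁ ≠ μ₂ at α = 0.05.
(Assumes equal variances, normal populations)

Answer: t = 4.0016, reject H₀

Derivation:
Pooled variance: s²_p = [22×13² + 30×7²]/(52) = 99.7692
s_p = 9.9885
SE = s_p×√(1/n₁ + 1/n₂) = 9.9885×√(1/23 + 1/31) = 2.7489
t = (x̄₁ - x̄₂)/SE = (41 - 30)/2.7489 = 4.0016
df = 52, t-critical = ±2.007
Decision: reject H₀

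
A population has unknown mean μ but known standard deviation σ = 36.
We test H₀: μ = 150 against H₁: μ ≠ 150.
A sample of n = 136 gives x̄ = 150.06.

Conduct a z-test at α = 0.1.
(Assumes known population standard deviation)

Answer: z = 0.0194, fail to reject H₀

Derivation:
Standard error: SE = σ/√n = 36/√136 = 3.0870
z-statistic: z = (x̄ - μ₀)/SE = (150.06 - 150)/3.0870 = 0.0194
Critical value: ±1.645
p-value = 0.9845
Decision: fail to reject H₀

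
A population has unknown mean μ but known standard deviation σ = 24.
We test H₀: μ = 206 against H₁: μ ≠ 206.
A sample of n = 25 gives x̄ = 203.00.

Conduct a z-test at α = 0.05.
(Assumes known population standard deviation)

Answer: z = -0.6250, fail to reject H₀

Derivation:
Standard error: SE = σ/√n = 24/√25 = 4.8000
z-statistic: z = (x̄ - μ₀)/SE = (203.00 - 206)/4.8000 = -0.6250
Critical value: ±1.960
p-value = 0.5320
Decision: fail to reject H₀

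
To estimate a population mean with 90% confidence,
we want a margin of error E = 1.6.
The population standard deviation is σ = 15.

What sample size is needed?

Answer: n = 238

Derivation:
z_0.05 = 1.645
n = (z×σ/E)² = (1.645×15/1.6)²
n = 237.8342
Round up: n = 238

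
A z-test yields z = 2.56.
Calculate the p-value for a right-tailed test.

Answer: p-value ≈ 0.0052

Derivation:
For z = 2.56:
p = P(Z > 2.56) = 1 - Φ(2.56) = 0.0052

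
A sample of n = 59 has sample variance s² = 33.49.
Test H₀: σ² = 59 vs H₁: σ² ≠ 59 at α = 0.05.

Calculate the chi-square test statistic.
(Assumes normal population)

df = n - 1 = 58
χ² = (n-1)s²/σ₀² = 58×33.49/59 = 32.9224
Critical values: χ²_{0.975,58} = 38.844, χ²_{0.025,58} = 80.936
Rejection region: χ² < 38.844 or χ² > 80.936
Decision: reject H₀

Answer: χ² = 32.9224, reject H₀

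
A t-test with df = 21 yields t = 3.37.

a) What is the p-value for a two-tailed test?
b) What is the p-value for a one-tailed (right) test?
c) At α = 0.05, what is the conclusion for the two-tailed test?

Answer: a) 0.0029, b) 0.0014, c) reject H₀

Derivation:
Using t-distribution with df = 21:
a) Two-tailed: p = 2×P(T > 3.37) = 0.0029
b) One-tailed: p = P(T > 3.37) = 0.0014
c) 0.0029 < 0.05, reject H₀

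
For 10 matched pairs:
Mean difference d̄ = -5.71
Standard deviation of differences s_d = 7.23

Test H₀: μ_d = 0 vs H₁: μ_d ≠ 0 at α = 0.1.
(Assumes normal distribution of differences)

Answer: t = -2.4975, reject H₀

Derivation:
df = n - 1 = 9
SE = s_d/√n = 7.23/√10 = 2.2863
t = d̄/SE = -5.71/2.2863 = -2.4975
Critical value: t_{0.05,9} = ±1.833
p-value ≈ 0.0340
Decision: reject H₀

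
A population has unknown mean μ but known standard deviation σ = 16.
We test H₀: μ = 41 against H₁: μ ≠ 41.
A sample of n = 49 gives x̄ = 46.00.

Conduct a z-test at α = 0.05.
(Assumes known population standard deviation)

Standard error: SE = σ/√n = 16/√49 = 2.2857
z-statistic: z = (x̄ - μ₀)/SE = (46.00 - 41)/2.2857 = 2.1875
Critical value: ±1.960
p-value = 0.0287
Decision: reject H₀

Answer: z = 2.1875, reject H₀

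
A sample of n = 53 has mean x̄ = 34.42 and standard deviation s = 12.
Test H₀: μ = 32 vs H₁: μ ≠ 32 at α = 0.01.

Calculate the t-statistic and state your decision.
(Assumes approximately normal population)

df = n - 1 = 52
SE = s/√n = 12/√53 = 1.6483
t = (x̄ - μ₀)/SE = (34.42 - 32)/1.6483 = 1.4682
Critical value: t_{0.005,52} = ±2.674
p-value ≈ 0.1481
Decision: fail to reject H₀

Answer: t = 1.4682, fail to reject H₀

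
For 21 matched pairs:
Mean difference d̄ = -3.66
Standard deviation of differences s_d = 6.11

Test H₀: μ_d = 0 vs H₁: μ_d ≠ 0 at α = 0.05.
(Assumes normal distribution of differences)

df = n - 1 = 20
SE = s_d/√n = 6.11/√21 = 1.3333
t = d̄/SE = -3.66/1.3333 = -2.7451
Critical value: t_{0.025,20} = ±2.086
p-value ≈ 0.0125
Decision: reject H₀

Answer: t = -2.7451, reject H₀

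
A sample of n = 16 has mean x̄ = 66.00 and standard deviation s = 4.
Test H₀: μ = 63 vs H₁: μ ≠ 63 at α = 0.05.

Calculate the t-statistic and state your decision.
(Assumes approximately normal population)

df = n - 1 = 15
SE = s/√n = 4/√16 = 1.0000
t = (x̄ - μ₀)/SE = (66.00 - 63)/1.0000 = 3.0000
Critical value: t_{0.025,15} = ±2.131
p-value ≈ 0.0090
Decision: reject H₀

Answer: t = 3.0000, reject H₀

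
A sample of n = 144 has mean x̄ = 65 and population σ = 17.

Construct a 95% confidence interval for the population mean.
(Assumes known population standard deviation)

Answer: (62.2233, 67.7767)

Derivation:
Confidence level: 95%, α = 0.05
z_0.025 = 1.960
SE = σ/√n = 17/√144 = 1.4167
Margin of error = 1.960 × 1.4167 = 2.7767
CI: x̄ ± margin = 65 ± 2.7767
CI: (62.2233, 67.7767)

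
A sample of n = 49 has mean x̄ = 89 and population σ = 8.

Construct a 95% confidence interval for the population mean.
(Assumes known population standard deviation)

Confidence level: 95%, α = 0.05
z_0.025 = 1.960
SE = σ/√n = 8/√49 = 1.1429
Margin of error = 1.960 × 1.1429 = 2.2401
CI: x̄ ± margin = 89 ± 2.2401
CI: (86.7599, 91.2401)

Answer: (86.7599, 91.2401)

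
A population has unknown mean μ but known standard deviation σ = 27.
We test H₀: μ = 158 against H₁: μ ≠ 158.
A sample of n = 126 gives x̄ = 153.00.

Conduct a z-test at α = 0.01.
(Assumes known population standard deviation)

Answer: z = -2.0787, fail to reject H₀

Derivation:
Standard error: SE = σ/√n = 27/√126 = 2.4054
z-statistic: z = (x̄ - μ₀)/SE = (153.00 - 158)/2.4054 = -2.0787
Critical value: ±2.576
p-value = 0.0376
Decision: fail to reject H₀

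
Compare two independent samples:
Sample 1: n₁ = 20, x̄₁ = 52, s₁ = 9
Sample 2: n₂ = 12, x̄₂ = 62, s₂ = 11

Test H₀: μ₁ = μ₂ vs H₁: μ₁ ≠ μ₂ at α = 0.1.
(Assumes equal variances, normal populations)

Pooled variance: s²_p = [19×9² + 11×11²]/(30) = 95.6667
s_p = 9.7809
SE = s_p×√(1/n₁ + 1/n₂) = 9.7809×√(1/20 + 1/12) = 3.5715
t = (x̄₁ - x̄₂)/SE = (52 - 62)/3.5715 = -2.7999
df = 30, t-critical = ±1.697
Decision: reject H₀

Answer: t = -2.7999, reject H₀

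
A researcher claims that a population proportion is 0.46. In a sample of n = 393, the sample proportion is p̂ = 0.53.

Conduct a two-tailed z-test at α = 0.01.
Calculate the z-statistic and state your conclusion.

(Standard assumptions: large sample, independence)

Answer: z = 2.7843, reject H₀

Derivation:
H₀: p = 0.46, H₁: p ≠ 0.46
Standard error: SE = √(p₀(1-p₀)/n) = √(0.46×0.54/393) = 0.025141
z-statistic: z = (p̂ - p₀)/SE = (0.53 - 0.46)/0.025141 = 2.7843
Critical value: z_0.005 = ±2.576
p-value = 0.0054
Decision: reject H₀ at α = 0.01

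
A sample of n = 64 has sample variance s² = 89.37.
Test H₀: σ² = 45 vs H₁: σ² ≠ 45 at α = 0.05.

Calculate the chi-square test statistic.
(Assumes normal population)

Answer: χ² = 125.1180, reject H₀

Derivation:
df = n - 1 = 63
χ² = (n-1)s²/σ₀² = 63×89.37/45 = 125.1180
Critical values: χ²_{0.975,63} = 42.950, χ²_{0.025,63} = 86.830
Rejection region: χ² < 42.950 or χ² > 86.830
Decision: reject H₀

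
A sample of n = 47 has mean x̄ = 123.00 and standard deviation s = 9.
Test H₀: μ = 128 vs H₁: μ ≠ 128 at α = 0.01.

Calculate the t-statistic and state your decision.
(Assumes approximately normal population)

Answer: t = -3.8087, reject H₀

Derivation:
df = n - 1 = 46
SE = s/√n = 9/√47 = 1.3128
t = (x̄ - μ₀)/SE = (123.00 - 128)/1.3128 = -3.8087
Critical value: t_{0.005,46} = ±2.687
p-value ≈ 0.0004
Decision: reject H₀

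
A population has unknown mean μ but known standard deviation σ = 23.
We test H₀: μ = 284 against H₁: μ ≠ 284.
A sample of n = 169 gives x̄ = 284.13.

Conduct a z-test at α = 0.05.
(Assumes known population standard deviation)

Answer: z = 0.0735, fail to reject H₀

Derivation:
Standard error: SE = σ/√n = 23/√169 = 1.7692
z-statistic: z = (x̄ - μ₀)/SE = (284.13 - 284)/1.7692 = 0.0735
Critical value: ±1.960
p-value = 0.9414
Decision: fail to reject H₀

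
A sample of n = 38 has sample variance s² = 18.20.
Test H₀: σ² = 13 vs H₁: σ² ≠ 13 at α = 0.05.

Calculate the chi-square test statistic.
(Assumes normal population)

df = n - 1 = 37
χ² = (n-1)s²/σ₀² = 37×18.20/13 = 51.8000
Critical values: χ²_{0.975,37} = 22.106, χ²_{0.025,37} = 55.668
Rejection region: χ² < 22.106 or χ² > 55.668
Decision: fail to reject H₀

Answer: χ² = 51.8000, fail to reject H₀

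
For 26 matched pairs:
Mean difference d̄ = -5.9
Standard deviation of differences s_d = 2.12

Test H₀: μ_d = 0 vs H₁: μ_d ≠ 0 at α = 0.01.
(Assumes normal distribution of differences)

Answer: t = -14.1895, reject H₀

Derivation:
df = n - 1 = 25
SE = s_d/√n = 2.12/√26 = 0.4158
t = d̄/SE = -5.9/0.4158 = -14.1895
Critical value: t_{0.005,25} = ±2.787
p-value < 0.0001
Decision: reject H₀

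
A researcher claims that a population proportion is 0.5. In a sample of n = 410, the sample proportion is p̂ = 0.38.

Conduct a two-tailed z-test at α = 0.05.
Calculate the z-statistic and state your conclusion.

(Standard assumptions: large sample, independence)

H₀: p = 0.5, H₁: p ≠ 0.5
Standard error: SE = √(p₀(1-p₀)/n) = √(0.5×0.5/410) = 0.024693
z-statistic: z = (p̂ - p₀)/SE = (0.38 - 0.5)/0.024693 = -4.8597
Critical value: z_0.025 = ±1.960
p-value < 0.0001
Decision: reject H₀ at α = 0.05

Answer: z = -4.8597, reject H₀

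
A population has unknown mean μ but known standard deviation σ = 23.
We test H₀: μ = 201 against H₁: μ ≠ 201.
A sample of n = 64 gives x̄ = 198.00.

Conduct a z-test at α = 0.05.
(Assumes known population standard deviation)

Answer: z = -1.0435, fail to reject H₀

Derivation:
Standard error: SE = σ/√n = 23/√64 = 2.8750
z-statistic: z = (x̄ - μ₀)/SE = (198.00 - 201)/2.8750 = -1.0435
Critical value: ±1.960
p-value = 0.2967
Decision: fail to reject H₀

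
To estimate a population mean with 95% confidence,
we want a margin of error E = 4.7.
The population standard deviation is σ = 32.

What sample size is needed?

z_0.025 = 1.960
n = (z×σ/E)² = (1.960×32/4.7)²
n = 178.0805
Round up: n = 179

Answer: n = 179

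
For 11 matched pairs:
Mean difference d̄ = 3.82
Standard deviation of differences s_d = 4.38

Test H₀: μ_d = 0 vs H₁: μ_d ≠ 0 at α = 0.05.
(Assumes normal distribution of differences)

df = n - 1 = 10
SE = s_d/√n = 4.38/√11 = 1.3206
t = d̄/SE = 3.82/1.3206 = 2.8926
Critical value: t_{0.025,10} = ±2.228
p-value ≈ 0.0160
Decision: reject H₀

Answer: t = 2.8926, reject H₀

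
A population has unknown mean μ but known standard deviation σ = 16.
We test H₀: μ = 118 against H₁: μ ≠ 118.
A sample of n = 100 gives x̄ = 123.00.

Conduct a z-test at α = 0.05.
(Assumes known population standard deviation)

Answer: z = 3.1250, reject H₀

Derivation:
Standard error: SE = σ/√n = 16/√100 = 1.6000
z-statistic: z = (x̄ - μ₀)/SE = (123.00 - 118)/1.6000 = 3.1250
Critical value: ±1.960
p-value = 0.0018
Decision: reject H₀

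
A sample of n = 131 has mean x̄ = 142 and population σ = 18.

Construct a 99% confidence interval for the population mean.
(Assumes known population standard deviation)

Confidence level: 99%, α = 0.01
z_0.005 = 2.576
SE = σ/√n = 18/√131 = 1.5727
Margin of error = 2.576 × 1.5727 = 4.0513
CI: x̄ ± margin = 142 ± 4.0513
CI: (137.9487, 146.0513)

Answer: (137.9487, 146.0513)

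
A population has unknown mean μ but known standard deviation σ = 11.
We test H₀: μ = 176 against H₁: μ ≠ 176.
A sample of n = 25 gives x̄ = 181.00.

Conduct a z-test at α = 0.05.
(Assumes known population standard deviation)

Standard error: SE = σ/√n = 11/√25 = 2.2000
z-statistic: z = (x̄ - μ₀)/SE = (181.00 - 176)/2.2000 = 2.2727
Critical value: ±1.960
p-value = 0.0230
Decision: reject H₀

Answer: z = 2.2727, reject H₀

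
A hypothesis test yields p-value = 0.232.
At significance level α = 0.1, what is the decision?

Compare p-value to α:
0.232 ≥ 0.1
Decision: fail to reject H₀

Answer: fail to reject H₀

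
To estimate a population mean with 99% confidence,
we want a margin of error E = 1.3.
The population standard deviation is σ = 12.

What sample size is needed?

z_0.005 = 2.576
n = (z×σ/E)² = (2.576×12/1.3)²
n = 565.4152
Round up: n = 566

Answer: n = 566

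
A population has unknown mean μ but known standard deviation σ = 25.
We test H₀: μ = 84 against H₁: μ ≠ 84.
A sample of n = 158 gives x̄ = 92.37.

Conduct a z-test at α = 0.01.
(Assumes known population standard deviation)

Answer: z = 4.2084, reject H₀

Derivation:
Standard error: SE = σ/√n = 25/√158 = 1.9889
z-statistic: z = (x̄ - μ₀)/SE = (92.37 - 84)/1.9889 = 4.2084
Critical value: ±2.576
p-value < 0.0001
Decision: reject H₀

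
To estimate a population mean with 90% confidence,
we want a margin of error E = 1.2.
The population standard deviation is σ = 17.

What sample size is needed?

Answer: n = 544

Derivation:
z_0.05 = 1.645
n = (z×σ/E)² = (1.645×17/1.2)²
n = 543.0842
Round up: n = 544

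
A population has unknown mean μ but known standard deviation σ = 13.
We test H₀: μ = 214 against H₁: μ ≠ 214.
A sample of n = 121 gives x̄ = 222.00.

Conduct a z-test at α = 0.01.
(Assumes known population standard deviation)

Standard error: SE = σ/√n = 13/√121 = 1.1818
z-statistic: z = (x̄ - μ₀)/SE = (222.00 - 214)/1.1818 = 6.7693
Critical value: ±2.576
p-value < 0.0001
Decision: reject H₀

Answer: z = 6.7693, reject H₀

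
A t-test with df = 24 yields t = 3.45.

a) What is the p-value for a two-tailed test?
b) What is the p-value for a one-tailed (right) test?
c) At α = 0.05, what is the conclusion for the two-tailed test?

Using t-distribution with df = 24:
a) Two-tailed: p = 2×P(T > 3.45) = 0.0021
b) One-tailed: p = P(T > 3.45) = 0.0010
c) 0.0021 < 0.05, reject H₀

Answer: a) 0.0021, b) 0.0010, c) reject H₀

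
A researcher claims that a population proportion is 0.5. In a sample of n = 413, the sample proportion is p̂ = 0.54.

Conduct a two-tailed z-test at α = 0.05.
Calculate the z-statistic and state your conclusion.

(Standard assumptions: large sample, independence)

H₀: p = 0.5, H₁: p ≠ 0.5
Standard error: SE = √(p₀(1-p₀)/n) = √(0.5×0.5/413) = 0.024603
z-statistic: z = (p̂ - p₀)/SE = (0.54 - 0.5)/0.024603 = 1.6258
Critical value: z_0.025 = ±1.960
p-value = 0.1040
Decision: fail to reject H₀ at α = 0.05

Answer: z = 1.6258, fail to reject H₀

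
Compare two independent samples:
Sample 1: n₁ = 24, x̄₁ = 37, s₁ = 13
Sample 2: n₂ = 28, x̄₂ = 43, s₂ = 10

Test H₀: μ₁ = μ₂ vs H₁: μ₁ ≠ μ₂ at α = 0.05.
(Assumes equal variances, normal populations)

Answer: t = -1.8792, fail to reject H₀

Derivation:
Pooled variance: s²_p = [23×13² + 27×10²]/(50) = 131.7400
s_p = 11.4778
SE = s_p×√(1/n₁ + 1/n₂) = 11.4778×√(1/24 + 1/28) = 3.1928
t = (x̄₁ - x̄₂)/SE = (37 - 43)/3.1928 = -1.8792
df = 50, t-critical = ±2.009
Decision: fail to reject H₀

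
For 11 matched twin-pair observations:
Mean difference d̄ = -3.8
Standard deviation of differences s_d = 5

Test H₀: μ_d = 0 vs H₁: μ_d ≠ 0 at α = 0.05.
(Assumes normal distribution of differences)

df = n - 1 = 10
SE = s_d/√n = 5/√11 = 1.5076
t = d̄/SE = -3.8/1.5076 = -2.5206
Critical value: t_{0.025,10} = ±2.228
p-value ≈ 0.0304
Decision: reject H₀

Answer: t = -2.5206, reject H₀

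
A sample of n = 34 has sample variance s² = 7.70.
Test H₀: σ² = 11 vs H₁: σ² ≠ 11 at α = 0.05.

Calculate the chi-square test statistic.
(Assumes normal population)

df = n - 1 = 33
χ² = (n-1)s²/σ₀² = 33×7.70/11 = 23.1000
Critical values: χ²_{0.975,33} = 19.047, χ²_{0.025,33} = 50.725
Rejection region: χ² < 19.047 or χ² > 50.725
Decision: fail to reject H₀

Answer: χ² = 23.1000, fail to reject H₀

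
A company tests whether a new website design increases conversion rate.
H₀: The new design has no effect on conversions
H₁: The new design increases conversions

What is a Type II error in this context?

Type I error (α): Rejecting H₀ when H₀ is true
Type II error (β): Failing to reject H₀ when H₁ is true

Answer: Keeping the old design when the new one would have increased conversions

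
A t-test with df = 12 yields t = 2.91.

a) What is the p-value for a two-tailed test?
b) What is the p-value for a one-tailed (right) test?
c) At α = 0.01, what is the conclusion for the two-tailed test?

Answer: a) 0.0131, b) 0.0065, c) fail to reject H₀

Derivation:
Using t-distribution with df = 12:
a) Two-tailed: p = 2×P(T > 2.91) = 0.0131
b) One-tailed: p = P(T > 2.91) = 0.0065
c) 0.0131 ≥ 0.01, fail to reject H₀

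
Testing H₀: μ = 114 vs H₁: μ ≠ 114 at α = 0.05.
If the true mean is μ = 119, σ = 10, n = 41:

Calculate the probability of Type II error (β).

Answer: β ≈ 0.1072

Derivation:
SE = σ/√n = 10/√41 = 1.5617
Critical values: μ₀ ± z_0.025×SE = 114 ± 1.960×1.5617
Acceptance region: (110.9391, 117.0609)
Under H₁ (μ = 119): z_high = (117.0609 - 119)/1.5617 = -1.2417, z_low = (110.9391 - 119)/1.5617 = -5.1616
β = P(not reject | H₁) = Φ(-1.2417) - Φ(-5.1616) ≈ 0.1072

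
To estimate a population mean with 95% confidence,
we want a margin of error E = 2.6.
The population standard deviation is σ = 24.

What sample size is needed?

z_0.025 = 1.960
n = (z×σ/E)² = (1.960×24/2.6)²
n = 327.3316
Round up: n = 328

Answer: n = 328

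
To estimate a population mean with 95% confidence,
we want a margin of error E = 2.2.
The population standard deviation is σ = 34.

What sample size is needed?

Answer: n = 918

Derivation:
z_0.025 = 1.960
n = (z×σ/E)² = (1.960×34/2.2)²
n = 917.5392
Round up: n = 918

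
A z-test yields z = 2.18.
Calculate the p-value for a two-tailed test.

Answer: p-value ≈ 0.0293

Derivation:
For z = 2.18:
p = 2×P(Z > |2.18|) = 2×(1 - Φ(2.18)) = 0.0293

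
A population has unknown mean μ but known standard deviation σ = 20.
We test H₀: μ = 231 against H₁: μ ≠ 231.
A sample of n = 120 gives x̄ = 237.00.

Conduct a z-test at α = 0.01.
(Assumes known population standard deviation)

Standard error: SE = σ/√n = 20/√120 = 1.8257
z-statistic: z = (x̄ - μ₀)/SE = (237.00 - 231)/1.8257 = 3.2864
Critical value: ±2.576
p-value = 0.0010
Decision: reject H₀

Answer: z = 3.2864, reject H₀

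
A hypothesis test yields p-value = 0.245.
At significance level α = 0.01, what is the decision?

Compare p-value to α:
0.245 ≥ 0.01
Decision: fail to reject H₀

Answer: fail to reject H₀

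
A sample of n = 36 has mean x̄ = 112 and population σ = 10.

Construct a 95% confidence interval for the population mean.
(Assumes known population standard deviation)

Confidence level: 95%, α = 0.05
z_0.025 = 1.960
SE = σ/√n = 10/√36 = 1.6667
Margin of error = 1.960 × 1.6667 = 3.2667
CI: x̄ ± margin = 112 ± 3.2667
CI: (108.7333, 115.2667)

Answer: (108.7333, 115.2667)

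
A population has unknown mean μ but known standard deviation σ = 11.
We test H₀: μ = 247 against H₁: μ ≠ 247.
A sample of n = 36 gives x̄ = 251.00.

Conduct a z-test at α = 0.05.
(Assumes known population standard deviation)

Answer: z = 2.1819, reject H₀

Derivation:
Standard error: SE = σ/√n = 11/√36 = 1.8333
z-statistic: z = (x̄ - μ₀)/SE = (251.00 - 247)/1.8333 = 2.1819
Critical value: ±1.960
p-value = 0.0291
Decision: reject H₀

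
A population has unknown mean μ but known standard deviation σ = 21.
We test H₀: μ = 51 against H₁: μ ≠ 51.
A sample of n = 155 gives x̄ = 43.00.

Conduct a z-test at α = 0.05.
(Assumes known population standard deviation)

Answer: z = -4.7427, reject H₀

Derivation:
Standard error: SE = σ/√n = 21/√155 = 1.6868
z-statistic: z = (x̄ - μ₀)/SE = (43.00 - 51)/1.6868 = -4.7427
Critical value: ±1.960
p-value < 0.0001
Decision: reject H₀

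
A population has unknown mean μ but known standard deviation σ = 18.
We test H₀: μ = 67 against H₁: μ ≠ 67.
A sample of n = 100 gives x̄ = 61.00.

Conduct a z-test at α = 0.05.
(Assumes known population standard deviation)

Answer: z = -3.3333, reject H₀

Derivation:
Standard error: SE = σ/√n = 18/√100 = 1.8000
z-statistic: z = (x̄ - μ₀)/SE = (61.00 - 67)/1.8000 = -3.3333
Critical value: ±1.960
p-value = 0.0009
Decision: reject H₀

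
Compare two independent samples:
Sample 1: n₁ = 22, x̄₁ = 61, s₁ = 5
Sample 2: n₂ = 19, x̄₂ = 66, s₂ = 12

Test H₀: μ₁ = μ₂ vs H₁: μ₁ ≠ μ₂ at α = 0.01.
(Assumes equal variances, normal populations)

Pooled variance: s²_p = [21×5² + 18×12²]/(39) = 79.9231
s_p = 8.9400
SE = s_p×√(1/n₁ + 1/n₂) = 8.9400×√(1/22 + 1/19) = 2.7999
t = (x̄₁ - x̄₂)/SE = (61 - 66)/2.7999 = -1.7858
df = 39, t-critical = ±2.708
Decision: fail to reject H₀

Answer: t = -1.7858, fail to reject H₀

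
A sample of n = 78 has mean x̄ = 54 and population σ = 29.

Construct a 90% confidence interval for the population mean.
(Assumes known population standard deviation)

Answer: (48.5985, 59.4015)

Derivation:
Confidence level: 90%, α = 0.1
z_0.05 = 1.645
SE = σ/√n = 29/√78 = 3.2836
Margin of error = 1.645 × 3.2836 = 5.4015
CI: x̄ ± margin = 54 ± 5.4015
CI: (48.5985, 59.4015)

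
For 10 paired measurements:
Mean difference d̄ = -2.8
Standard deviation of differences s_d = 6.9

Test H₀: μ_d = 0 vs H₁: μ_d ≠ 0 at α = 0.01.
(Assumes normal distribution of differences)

df = n - 1 = 9
SE = s_d/√n = 6.9/√10 = 2.1820
t = d̄/SE = -2.8/2.1820 = -1.2832
Critical value: t_{0.005,9} = ±3.250
p-value ≈ 0.2315
Decision: fail to reject H₀

Answer: t = -1.2832, fail to reject H₀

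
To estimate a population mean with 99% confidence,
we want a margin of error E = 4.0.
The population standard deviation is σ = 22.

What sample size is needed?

z_0.005 = 2.576
n = (z×σ/E)² = (2.576×22/4.0)²
n = 200.7322
Round up: n = 201

Answer: n = 201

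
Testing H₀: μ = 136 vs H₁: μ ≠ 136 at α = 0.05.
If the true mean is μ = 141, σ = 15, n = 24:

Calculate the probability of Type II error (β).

Answer: β ≈ 0.6280

Derivation:
SE = σ/√n = 15/√24 = 3.0619
Critical values: μ₀ ± z_0.025×SE = 136 ± 1.960×3.0619
Acceptance region: (129.9987, 142.0013)
Under H₁ (μ = 141): z_high = (142.0013 - 141)/3.0619 = 0.3270, z_low = (129.9987 - 141)/3.0619 = -3.5930
β = P(not reject | H₁) = Φ(0.3270) - Φ(-3.5930) ≈ 0.6280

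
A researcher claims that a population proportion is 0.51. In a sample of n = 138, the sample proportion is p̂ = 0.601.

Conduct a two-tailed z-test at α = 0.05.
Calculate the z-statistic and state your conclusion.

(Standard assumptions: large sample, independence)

Answer: z = 2.1385, reject H₀

Derivation:
H₀: p = 0.51, H₁: p ≠ 0.51
Standard error: SE = √(p₀(1-p₀)/n) = √(0.51×0.49/138) = 0.042554
z-statistic: z = (p̂ - p₀)/SE = (0.601 - 0.51)/0.042554 = 2.1385
Critical value: z_0.025 = ±1.960
p-value = 0.0325
Decision: reject H₀ at α = 0.05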